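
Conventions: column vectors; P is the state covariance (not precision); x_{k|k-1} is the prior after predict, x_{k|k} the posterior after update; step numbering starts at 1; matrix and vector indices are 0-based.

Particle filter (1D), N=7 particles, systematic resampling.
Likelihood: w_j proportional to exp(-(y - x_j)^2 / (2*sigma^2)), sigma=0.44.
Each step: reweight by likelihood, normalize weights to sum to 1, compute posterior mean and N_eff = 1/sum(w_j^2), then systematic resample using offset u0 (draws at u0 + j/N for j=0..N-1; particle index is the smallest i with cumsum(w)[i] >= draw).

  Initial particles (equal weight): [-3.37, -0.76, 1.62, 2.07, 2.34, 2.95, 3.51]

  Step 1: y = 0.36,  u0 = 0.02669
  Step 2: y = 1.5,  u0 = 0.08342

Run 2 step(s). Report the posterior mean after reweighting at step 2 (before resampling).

step 1: w=[0.0000, 0.6957, 0.2942, 0.0093, 0.0007, 0.0000, 0.0000]  mean=-0.0311  Neff=1.7523  idx=[1, 1, 1, 1, 1, 2, 2]
step 2: w=[0.0000, 0.0000, 0.0000, 0.0000, 0.0000, 0.5000, 0.5000]  mean=1.6200  Neff=2.0000  idx=[5, 5, 5, 6, 6, 6, 6]

post_mean = 1.6200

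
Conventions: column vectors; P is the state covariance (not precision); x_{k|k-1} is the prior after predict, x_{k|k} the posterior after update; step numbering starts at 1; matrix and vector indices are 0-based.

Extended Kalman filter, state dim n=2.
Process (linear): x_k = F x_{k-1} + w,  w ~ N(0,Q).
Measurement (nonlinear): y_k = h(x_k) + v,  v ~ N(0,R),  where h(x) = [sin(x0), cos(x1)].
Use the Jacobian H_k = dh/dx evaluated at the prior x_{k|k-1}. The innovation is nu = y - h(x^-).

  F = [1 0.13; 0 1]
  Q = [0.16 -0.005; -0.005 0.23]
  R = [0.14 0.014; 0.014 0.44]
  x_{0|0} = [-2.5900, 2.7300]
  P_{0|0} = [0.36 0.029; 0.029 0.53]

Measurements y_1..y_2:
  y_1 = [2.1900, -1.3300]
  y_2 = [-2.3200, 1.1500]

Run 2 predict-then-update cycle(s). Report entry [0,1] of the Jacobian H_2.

H_jac[0,1] = 0.0000

step 1: x^-=[-2.2351, 2.7300]  P^-=[0.5365 0.0929; 0.0929 0.7600]  H_jac=[-0.6165 0.0000; 0.0000 -0.4001]  S=[0.3439 0.0369; 0.0369 0.5616]  K=[-0.9614 -0.0030; -0.1092 -0.5342]  nu=[2.9773, -0.4135]  x^+=[-5.0963, 2.6258]  P^+=[0.2184 0.0369; 0.0369 0.5913]
step 2: x^-=[-4.7550, 2.6258]  P^-=[0.3980 0.1088; 0.1088 0.8213]  H_jac=[0.0426 0.0000; 0.0000 -0.4932]  S=[0.1407 0.0117; 0.0117 0.6398]  K=[0.1276 -0.0862; 0.0858 -0.6347]  nu=[-3.3191, 2.0199]  x^+=[-5.3527, 1.0590]  P^+=[0.3912 0.0733; 0.0733 0.5638]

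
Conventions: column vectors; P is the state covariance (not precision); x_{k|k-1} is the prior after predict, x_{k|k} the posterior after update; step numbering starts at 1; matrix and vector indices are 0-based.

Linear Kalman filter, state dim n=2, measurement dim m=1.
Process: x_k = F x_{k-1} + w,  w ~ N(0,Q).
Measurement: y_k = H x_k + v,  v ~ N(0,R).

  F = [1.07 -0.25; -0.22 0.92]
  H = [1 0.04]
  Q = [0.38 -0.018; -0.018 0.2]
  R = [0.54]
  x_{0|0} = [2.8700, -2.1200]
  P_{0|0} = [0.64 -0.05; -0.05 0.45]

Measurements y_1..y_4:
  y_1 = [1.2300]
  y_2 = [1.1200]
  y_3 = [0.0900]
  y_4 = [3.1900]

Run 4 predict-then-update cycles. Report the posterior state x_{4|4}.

step 1: x^-=[3.6009, -2.5818]  P^-=[1.1676 -0.3241; -0.3241 0.6321]  S=[1.6827]  K=[0.6862; -0.1776]  nu=[-2.2676]  x^+=[2.0449, -2.1791]  P^+=[0.3753 -0.1191; -0.1191 0.5790]
step 2: x^-=[2.7328, -2.4546]  P^-=[0.9096 -0.3633; -0.3633 0.7564]  S=[1.4217]  K=[0.6295; -0.2342]  nu=[-1.5146]  x^+=[1.7793, -2.0998]  P^+=[0.3461 -0.1536; -0.1536 0.6784]
step 3: x^-=[2.4288, -2.3233]  P^-=[0.9008 -0.4152; -0.4152 0.8532]  S=[1.4090]  K=[0.6276; -0.2705]  nu=[-2.2459]  x^+=[1.0194, -1.7159]  P^+=[0.3459 -0.1760; -0.1760 0.7501]
step 4: x^-=[1.5197, -1.8029]  P^-=[0.9171 -0.4549; -0.4549 0.9229]  S=[1.4222]  K=[0.6321; -0.2939]  nu=[1.7424]  x^+=[2.6210, -2.3150]  P^+=[0.3489 -0.1907; -0.1907 0.8000]

x_post = [2.6210, -2.3150]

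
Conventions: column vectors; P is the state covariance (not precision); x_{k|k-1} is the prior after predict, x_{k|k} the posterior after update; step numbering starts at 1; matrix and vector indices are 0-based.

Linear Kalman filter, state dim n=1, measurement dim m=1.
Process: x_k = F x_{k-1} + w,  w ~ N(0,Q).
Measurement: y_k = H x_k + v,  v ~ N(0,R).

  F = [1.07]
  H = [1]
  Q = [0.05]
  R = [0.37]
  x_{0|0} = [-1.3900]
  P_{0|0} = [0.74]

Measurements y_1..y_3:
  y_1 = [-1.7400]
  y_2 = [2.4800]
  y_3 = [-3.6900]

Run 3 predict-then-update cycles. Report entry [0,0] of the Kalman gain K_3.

K[0,0] = 0.4089

step 1: x^-=[-1.4873]  P^-=[0.8972]  S=[1.2672]  K=[0.7080]  nu=[-0.2527]  x^+=[-1.6662]  P^+=[0.2620]
step 2: x^-=[-1.7829]  P^-=[0.3499]  S=[0.7199]  K=[0.4861]  nu=[4.2629]  x^+=[0.2891]  P^+=[0.1798]
step 3: x^-=[0.3094]  P^-=[0.2559]  S=[0.6259]  K=[0.4089]  nu=[-3.9994]  x^+=[-1.3258]  P^+=[0.1513]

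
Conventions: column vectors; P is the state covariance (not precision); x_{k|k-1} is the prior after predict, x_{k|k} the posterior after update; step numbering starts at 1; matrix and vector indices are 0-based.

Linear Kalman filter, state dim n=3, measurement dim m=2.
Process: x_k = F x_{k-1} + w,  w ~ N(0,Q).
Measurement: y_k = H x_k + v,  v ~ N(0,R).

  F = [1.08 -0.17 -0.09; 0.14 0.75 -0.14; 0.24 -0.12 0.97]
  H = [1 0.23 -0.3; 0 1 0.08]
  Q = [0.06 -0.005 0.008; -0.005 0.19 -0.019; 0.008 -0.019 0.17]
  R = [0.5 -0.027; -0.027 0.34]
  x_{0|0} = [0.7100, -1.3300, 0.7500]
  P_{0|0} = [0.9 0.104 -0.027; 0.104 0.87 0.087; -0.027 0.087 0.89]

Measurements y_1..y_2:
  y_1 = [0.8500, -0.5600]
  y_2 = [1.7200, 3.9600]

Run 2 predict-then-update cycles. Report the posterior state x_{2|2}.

step 1: x^-=[0.9254, -1.0031, 1.0575]  P^-=[1.1118 0.1138 0.1225; 0.1138 0.7191 -0.1090; 0.1225 -0.1090 1.0330]  S=[1.7367 0.2678; 0.2678 1.0483]  K=[0.6412 -0.0460; 0.0781 0.6577; -0.1233 0.0064]  nu=[0.4726, 0.3585]  x^+=[1.2119, -0.7304, 1.0015]  P^+=[0.4114 -0.0535 0.2575; -0.0535 0.2275 -0.0750; 0.2575 -0.0750 1.0069]
step 2: x^-=[1.3429, -0.5183, 1.3500]  P^-=[0.5219 -0.0401 0.3163; -0.0401 0.3402 -0.2007; 0.3163 -0.2007 1.2848]  S=[0.9750 0.0621; 0.0621 0.6563]  K=[0.4325 -0.0635; 0.0698 0.4873; -0.1095 -0.1388]  nu=[0.9013, 4.3703]  x^+=[1.4553, 1.6742, 0.6448]  P^+=[0.3402 -0.0621 0.3599; -0.0621 0.1754 -0.1449; 0.3599 -0.1449 1.2586]

x_post = [1.4553, 1.6742, 0.6448]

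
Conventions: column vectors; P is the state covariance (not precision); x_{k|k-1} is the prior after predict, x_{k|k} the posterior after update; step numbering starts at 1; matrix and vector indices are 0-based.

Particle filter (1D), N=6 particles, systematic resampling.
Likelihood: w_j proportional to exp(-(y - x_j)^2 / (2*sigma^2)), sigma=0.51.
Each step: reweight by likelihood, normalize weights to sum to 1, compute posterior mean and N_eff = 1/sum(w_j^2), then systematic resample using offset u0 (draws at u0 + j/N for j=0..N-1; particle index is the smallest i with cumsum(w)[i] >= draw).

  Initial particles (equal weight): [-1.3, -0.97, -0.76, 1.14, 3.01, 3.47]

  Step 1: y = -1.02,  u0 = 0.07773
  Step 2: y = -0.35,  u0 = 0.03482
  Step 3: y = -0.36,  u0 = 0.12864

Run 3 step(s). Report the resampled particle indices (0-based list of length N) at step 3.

resampled_idx = [1, 2, 3, 4, 5, 5]

step 1: w=[0.3146, 0.3641, 0.3212, 0.0000, 0.0000, 0.0000]  mean=-1.0063  Neff=2.9874  idx=[0, 0, 1, 1, 2, 2]
step 2: w=[0.0640, 0.0640, 0.1733, 0.1733, 0.2627, 0.2627]  mean=-0.9019  Neff=4.8482  idx=[0, 2, 3, 4, 4, 5]
step 3: w=[0.0543, 0.1453, 0.1453, 0.2184, 0.2184, 0.2184]  mean=-0.8504  Neff=5.3128  idx=[1, 2, 3, 4, 5, 5]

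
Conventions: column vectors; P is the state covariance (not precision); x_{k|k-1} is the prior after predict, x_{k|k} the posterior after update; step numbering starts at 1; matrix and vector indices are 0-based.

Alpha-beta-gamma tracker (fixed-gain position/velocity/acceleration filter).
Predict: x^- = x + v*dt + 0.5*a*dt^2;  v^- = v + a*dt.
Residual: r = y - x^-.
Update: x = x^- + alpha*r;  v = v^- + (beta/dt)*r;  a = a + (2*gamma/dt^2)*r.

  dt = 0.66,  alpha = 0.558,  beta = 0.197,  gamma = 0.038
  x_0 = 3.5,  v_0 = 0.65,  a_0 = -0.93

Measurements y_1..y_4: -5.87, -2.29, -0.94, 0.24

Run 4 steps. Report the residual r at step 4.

resid = 6.4256

step 1: x_pred=3.7264  r=-9.5964  x^+=-1.6284  v^+=-2.8282  a^+=-2.6043
step 2: x_pred=-4.0622  r=1.7722  x^+=-3.0733  v^+=-4.0181  a^+=-2.2951
step 3: x_pred=-6.2251  r=5.2851  x^+=-3.2760  v^+=-3.9553  a^+=-1.3730
step 4: x_pred=-6.1856  r=6.4256  x^+=-2.6001  v^+=-2.9436  a^+=-0.2519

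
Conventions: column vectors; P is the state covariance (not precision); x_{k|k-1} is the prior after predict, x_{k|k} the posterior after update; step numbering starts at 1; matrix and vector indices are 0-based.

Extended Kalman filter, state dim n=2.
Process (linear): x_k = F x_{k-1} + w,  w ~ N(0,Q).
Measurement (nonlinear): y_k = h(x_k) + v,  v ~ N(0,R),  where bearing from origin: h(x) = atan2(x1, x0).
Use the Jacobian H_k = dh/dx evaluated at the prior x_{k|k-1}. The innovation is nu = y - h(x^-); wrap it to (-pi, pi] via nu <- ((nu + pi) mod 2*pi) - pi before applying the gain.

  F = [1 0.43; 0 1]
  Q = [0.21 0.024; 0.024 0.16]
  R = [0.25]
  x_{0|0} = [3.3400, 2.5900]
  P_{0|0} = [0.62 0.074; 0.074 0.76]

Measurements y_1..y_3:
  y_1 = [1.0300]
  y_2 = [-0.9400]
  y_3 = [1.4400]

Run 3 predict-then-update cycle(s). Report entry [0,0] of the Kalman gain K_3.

K[0,0] = 0.1434

step 1: x^-=[4.4537, 2.5900]  P^-=[1.0342 0.4248; 0.4248 0.9200]  H_jac=[-0.0976 0.1678]  S=[0.2718]  K=[-0.1090; 0.4154]  nu=[0.5033]  x^+=[4.3988, 2.7990]  P^+=[1.0309 0.4371; 0.4371 0.8731]
step 2: x^-=[5.6024, 2.7990]  P^-=[1.7783 0.8365; 0.8365 1.0331]  H_jac=[-0.0714 0.1428]  S=[0.2631]  K=[-0.0282; 0.3340]  nu=[-1.4033]  x^+=[5.6420, 2.3303]  P^+=[1.7781 0.8390; 0.8390 1.0037]
step 3: x^-=[6.6440, 2.3303]  P^-=[2.8952 1.2946; 1.2946 1.1637]  H_jac=[-0.0470 0.1340]  S=[0.2610]  K=[0.1434; 0.3644]  nu=[1.1027]  x^+=[6.8021, 2.7322]  P^+=[2.8899 1.2810; 1.2810 1.1291]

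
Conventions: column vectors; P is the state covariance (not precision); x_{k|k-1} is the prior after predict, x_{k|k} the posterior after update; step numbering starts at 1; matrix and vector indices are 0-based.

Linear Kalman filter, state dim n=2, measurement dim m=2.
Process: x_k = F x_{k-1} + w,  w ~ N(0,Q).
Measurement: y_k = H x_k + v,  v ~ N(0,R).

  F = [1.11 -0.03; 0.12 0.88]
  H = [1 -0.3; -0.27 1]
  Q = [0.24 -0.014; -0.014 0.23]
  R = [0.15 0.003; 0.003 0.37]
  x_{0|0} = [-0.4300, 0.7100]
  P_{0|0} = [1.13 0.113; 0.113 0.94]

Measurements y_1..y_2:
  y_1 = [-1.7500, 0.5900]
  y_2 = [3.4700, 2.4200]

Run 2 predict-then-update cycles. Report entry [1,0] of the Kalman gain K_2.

step 1: x^-=[-0.4986, 0.5732]  P^-=[1.6256 0.2217; 0.2217 0.9981]  S=[1.7324 -0.4957; -0.4957 1.3669]  K=[0.9534 0.1868; 0.1691 0.7477]  nu=[-1.0794, -0.1178]  x^+=[-1.5498, 0.3026]  P^+=[0.1797 0.1205; 0.1205 0.3097]
step 2: x^-=[-1.7293, 0.0803]  P^-=[0.4537 0.1190; 0.1190 0.4979]  S=[0.5771 -0.1402; -0.1402 0.8367]  K=[0.7540 0.1222; 0.0862 0.5711]  nu=[5.2234, 1.8728]  x^+=[2.4379, 1.6000]  P^+=[0.1390 0.0850; 0.0850 0.2345]

K[1,0] = 0.0862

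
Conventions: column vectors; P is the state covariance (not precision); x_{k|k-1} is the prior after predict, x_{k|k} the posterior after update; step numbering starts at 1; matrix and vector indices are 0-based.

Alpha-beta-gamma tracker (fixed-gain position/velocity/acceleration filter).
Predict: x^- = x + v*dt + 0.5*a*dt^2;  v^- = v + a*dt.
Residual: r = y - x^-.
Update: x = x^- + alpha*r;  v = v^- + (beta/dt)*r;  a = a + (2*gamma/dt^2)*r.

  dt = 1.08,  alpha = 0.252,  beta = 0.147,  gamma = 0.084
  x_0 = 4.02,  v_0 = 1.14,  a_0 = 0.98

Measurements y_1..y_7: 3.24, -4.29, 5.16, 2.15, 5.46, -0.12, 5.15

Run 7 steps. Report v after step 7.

step 1: x_pred=5.8227  r=-2.5827  x^+=5.1719  v^+=1.8469  a^+=0.6080
step 2: x_pred=7.5211  r=-11.8111  x^+=4.5447  v^+=0.8959  a^+=-1.0932
step 3: x_pred=4.8747  r=0.2853  x^+=4.9466  v^+=-0.2459  a^+=-1.0521
step 4: x_pred=4.0674  r=-1.9174  x^+=3.5842  v^+=-1.6432  a^+=-1.3283
step 5: x_pred=1.0350  r=4.4250  x^+=2.1501  v^+=-2.4754  a^+=-0.6909
step 6: x_pred=-0.9263  r=0.8063  x^+=-0.7231  v^+=-3.1118  a^+=-0.5748
step 7: x_pred=-4.4191  r=9.5691  x^+=-2.0077  v^+=-2.4301  a^+=0.8035

v_post = -2.4301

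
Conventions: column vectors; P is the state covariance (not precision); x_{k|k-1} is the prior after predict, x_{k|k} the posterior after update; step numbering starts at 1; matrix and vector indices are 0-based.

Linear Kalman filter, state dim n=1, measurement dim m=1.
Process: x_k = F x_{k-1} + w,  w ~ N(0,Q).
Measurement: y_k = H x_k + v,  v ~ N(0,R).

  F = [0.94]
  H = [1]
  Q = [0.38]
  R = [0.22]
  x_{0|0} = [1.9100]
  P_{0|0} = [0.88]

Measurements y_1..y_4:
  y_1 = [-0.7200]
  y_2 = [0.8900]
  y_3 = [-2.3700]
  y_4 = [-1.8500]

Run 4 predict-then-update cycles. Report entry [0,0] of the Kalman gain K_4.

step 1: x^-=[1.7954]  P^-=[1.1576]  S=[1.3776]  K=[0.8403]  nu=[-2.5154]  x^+=[-0.3183]  P^+=[0.1849]
step 2: x^-=[-0.2992]  P^-=[0.5433]  S=[0.7633]  K=[0.7118]  nu=[1.1892]  x^+=[0.5473]  P^+=[0.1566]
step 3: x^-=[0.5144]  P^-=[0.5184]  S=[0.7384]  K=[0.7020]  nu=[-2.8844]  x^+=[-1.5106]  P^+=[0.1544]
step 4: x^-=[-1.4199]  P^-=[0.5165]  S=[0.7365]  K=[0.7013]  nu=[-0.4301]  x^+=[-1.7215]  P^+=[0.1543]

K[0,0] = 0.7013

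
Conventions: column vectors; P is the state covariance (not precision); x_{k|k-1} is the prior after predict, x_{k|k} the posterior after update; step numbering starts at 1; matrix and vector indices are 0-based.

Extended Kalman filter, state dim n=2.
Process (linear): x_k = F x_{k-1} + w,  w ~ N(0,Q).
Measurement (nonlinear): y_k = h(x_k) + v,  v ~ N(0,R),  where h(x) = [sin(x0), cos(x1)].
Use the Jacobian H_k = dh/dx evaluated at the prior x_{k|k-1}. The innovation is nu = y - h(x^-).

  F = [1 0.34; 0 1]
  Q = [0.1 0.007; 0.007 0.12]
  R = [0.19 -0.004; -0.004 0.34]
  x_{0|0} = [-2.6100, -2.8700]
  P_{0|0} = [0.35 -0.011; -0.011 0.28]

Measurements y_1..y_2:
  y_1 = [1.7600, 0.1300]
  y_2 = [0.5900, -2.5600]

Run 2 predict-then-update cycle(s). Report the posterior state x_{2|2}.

step 1: x^-=[-3.5858, -2.8700]  P^-=[0.4749 0.0912; 0.0912 0.4000]  H_jac=[-0.9030 0.0000; 0.0000 0.2683]  S=[0.5772 -0.0261; -0.0261 0.3688]  K=[-0.7423 0.0138; -0.1299 0.2818]  nu=[1.3303, 1.0933]  x^+=[-4.5581, -2.7348]  P^+=[0.1563 0.0286; 0.0286 0.3591]
step 2: x^-=[-5.4879, -2.7348]  P^-=[0.3172 0.1577; 0.1577 0.4791]  H_jac=[0.7001 0.0000; 0.0000 0.3957]  S=[0.3455 0.0397; 0.0397 0.4150]  K=[0.6325 0.0899; 0.2700 0.4310]  nu=[-0.1240, -1.6416]  x^+=[-5.7139, -3.4757]  P^+=[0.1711 0.0708; 0.0708 0.3676]

x_post = [-5.7139, -3.4757]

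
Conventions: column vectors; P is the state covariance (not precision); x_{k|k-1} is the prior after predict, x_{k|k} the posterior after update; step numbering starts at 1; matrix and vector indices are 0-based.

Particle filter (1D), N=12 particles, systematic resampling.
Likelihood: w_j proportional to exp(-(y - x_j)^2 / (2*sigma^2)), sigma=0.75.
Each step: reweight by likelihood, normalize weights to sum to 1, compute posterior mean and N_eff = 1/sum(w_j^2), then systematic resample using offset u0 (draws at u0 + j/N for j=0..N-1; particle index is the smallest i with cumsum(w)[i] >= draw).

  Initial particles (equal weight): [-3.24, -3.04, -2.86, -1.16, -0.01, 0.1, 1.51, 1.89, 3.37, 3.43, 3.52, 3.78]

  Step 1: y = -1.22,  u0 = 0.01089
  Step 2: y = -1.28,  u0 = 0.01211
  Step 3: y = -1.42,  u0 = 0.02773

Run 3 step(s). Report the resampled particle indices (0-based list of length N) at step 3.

resampled_idx = [1, 1, 2, 3, 4, 5, 6, 7, 8, 8, 9, 10]

step 1: w=[0.0161, 0.0318, 0.0554, 0.6028, 0.1646, 0.1285, 0.0008, 0.0001, 0.0000, 0.0000, 0.0000, 0.0000]  mean=-0.9938  Neff=2.4317  idx=[0, 2, 3, 3, 3, 3, 3, 3, 3, 4, 4, 5]
step 2: w=[0.0043, 0.0141, 0.1280, 0.1280, 0.1280, 0.1280, 0.1280, 0.1280, 0.1280, 0.0309, 0.0309, 0.0239]  mean=-1.0917  Neff=8.5196  idx=[1, 2, 3, 3, 4, 5, 5, 6, 7, 7, 8, 9]
step 3: w=[0.0162, 0.0966, 0.0966, 0.0966, 0.0966, 0.0966, 0.0966, 0.0966, 0.0966, 0.0966, 0.0966, 0.0175]  mean=-1.1675  Neff=10.6461  idx=[1, 1, 2, 3, 4, 5, 6, 7, 8, 8, 9, 10]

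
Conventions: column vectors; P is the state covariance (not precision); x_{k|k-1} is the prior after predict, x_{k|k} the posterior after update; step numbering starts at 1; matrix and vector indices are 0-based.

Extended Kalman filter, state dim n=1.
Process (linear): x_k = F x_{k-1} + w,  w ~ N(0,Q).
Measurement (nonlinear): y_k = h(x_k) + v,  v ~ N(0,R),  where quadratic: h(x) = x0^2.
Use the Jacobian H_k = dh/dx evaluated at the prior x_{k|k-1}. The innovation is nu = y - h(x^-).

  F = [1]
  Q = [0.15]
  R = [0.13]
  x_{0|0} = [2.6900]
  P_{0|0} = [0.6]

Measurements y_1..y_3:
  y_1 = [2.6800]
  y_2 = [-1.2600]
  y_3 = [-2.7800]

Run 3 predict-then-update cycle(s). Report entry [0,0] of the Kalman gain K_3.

step 1: x^-=[2.6900]  P^-=[0.7500]  H_jac=[5.3800]  S=[21.8383]  K=[0.1848]  nu=[-4.5561]  x^+=[1.8482]  P^+=[0.0045]
step 2: x^-=[1.8482]  P^-=[0.1545]  H_jac=[3.6964]  S=[2.2405]  K=[0.2548]  nu=[-4.6758]  x^+=[0.6566]  P^+=[0.0090]
step 3: x^-=[0.6566]  P^-=[0.1590]  H_jac=[1.3132]  S=[0.4041]  K=[0.5165]  nu=[-3.2111]  x^+=[-1.0021]  P^+=[0.0511]

K[0,0] = 0.5165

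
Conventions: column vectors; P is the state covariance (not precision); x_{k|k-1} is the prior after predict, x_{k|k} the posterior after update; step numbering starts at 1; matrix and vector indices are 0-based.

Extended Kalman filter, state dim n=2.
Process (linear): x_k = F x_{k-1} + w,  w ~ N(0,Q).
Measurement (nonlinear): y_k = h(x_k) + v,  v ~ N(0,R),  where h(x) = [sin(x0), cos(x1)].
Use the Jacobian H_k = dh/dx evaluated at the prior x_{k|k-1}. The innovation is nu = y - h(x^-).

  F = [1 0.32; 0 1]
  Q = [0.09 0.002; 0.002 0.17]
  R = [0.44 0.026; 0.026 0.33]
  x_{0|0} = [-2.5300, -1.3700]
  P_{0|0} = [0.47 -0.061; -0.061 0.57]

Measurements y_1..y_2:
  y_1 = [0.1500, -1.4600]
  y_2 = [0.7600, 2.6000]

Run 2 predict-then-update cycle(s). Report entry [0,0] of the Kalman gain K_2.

K[0,0] = -0.3849

step 1: x^-=[-2.9684, -1.3700]  P^-=[0.5793 0.1234; 0.1234 0.7400]  H_jac=[-0.9850 0.0000; 0.0000 0.9799]  S=[1.0021 -0.0931; -0.0931 1.0406]  K=[-0.5633 0.0658; -0.0570 0.6918]  nu=[0.3223, -1.6594]  x^+=[-3.2592, -2.5363]  P^+=[0.2499 0.0072; 0.0072 0.2314]
step 2: x^-=[-4.0708, -2.5363]  P^-=[0.3682 0.0833; 0.0833 0.4014]  H_jac=[-0.5985 0.0000; 0.0000 0.5690]  S=[0.5719 -0.0024; -0.0024 0.4600]  K=[-0.3849 0.1010; -0.0851 0.4962]  nu=[-0.0411, 3.4224]  x^+=[-3.7092, -0.8348]  P^+=[0.2786 0.0410; 0.0410 0.2839]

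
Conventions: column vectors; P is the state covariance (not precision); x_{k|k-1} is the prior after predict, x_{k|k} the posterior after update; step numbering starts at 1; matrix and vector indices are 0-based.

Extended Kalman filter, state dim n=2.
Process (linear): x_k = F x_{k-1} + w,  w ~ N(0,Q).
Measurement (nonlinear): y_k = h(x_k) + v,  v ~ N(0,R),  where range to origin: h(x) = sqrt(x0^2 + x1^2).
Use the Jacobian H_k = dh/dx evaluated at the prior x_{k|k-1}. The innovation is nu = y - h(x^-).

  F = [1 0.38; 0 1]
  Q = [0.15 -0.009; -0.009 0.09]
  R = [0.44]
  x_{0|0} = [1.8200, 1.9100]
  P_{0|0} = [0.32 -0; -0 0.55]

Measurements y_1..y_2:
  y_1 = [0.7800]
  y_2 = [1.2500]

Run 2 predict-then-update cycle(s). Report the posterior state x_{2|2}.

step 1: x^-=[2.5458, 1.9100]  P^-=[0.5494 0.2000; 0.2000 0.6400]  H_jac=[0.7999 0.6001]  S=[1.2141]  K=[0.4609; 0.4481]  nu=[-2.4026]  x^+=[1.4385, 0.8333]  P^+=[0.2916 -0.0507; -0.0507 0.3962]
step 2: x^-=[1.7552, 0.8333]  P^-=[0.4602 0.0908; 0.0908 0.4862]  H_jac=[0.9034 0.4289]  S=[0.9754]  K=[0.4662; 0.2979]  nu=[-0.6929]  x^+=[1.4321, 0.6269]  P^+=[0.2483 -0.0446; -0.0446 0.3996]

x_post = [1.4321, 0.6269]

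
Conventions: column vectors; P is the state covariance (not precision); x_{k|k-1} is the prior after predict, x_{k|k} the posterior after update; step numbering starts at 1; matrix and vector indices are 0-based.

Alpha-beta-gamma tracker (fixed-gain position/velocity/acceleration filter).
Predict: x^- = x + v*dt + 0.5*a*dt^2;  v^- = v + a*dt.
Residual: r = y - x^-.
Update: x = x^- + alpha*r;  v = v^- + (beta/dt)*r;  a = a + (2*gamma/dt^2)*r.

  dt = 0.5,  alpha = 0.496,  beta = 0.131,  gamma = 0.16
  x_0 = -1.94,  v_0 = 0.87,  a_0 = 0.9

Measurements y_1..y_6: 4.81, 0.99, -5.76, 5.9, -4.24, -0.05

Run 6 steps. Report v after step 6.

step 1: x_pred=-1.3925  r=6.2025  x^+=1.6839  v^+=2.9451  a^+=8.8392
step 2: x_pred=4.2614  r=-3.2714  x^+=2.6388  v^+=6.5076  a^+=4.6518
step 3: x_pred=6.4740  r=-12.2340  x^+=0.4060  v^+=5.6282  a^+=-11.0077
step 4: x_pred=1.8441  r=4.0559  x^+=3.8558  v^+=1.1870  a^+=-5.8161
step 5: x_pred=3.7223  r=-7.9623  x^+=-0.2270  v^+=-3.8072  a^+=-16.0078
step 6: x_pred=-4.1316  r=4.0816  x^+=-2.1071  v^+=-10.7417  a^+=-10.7834

v_post = -10.7417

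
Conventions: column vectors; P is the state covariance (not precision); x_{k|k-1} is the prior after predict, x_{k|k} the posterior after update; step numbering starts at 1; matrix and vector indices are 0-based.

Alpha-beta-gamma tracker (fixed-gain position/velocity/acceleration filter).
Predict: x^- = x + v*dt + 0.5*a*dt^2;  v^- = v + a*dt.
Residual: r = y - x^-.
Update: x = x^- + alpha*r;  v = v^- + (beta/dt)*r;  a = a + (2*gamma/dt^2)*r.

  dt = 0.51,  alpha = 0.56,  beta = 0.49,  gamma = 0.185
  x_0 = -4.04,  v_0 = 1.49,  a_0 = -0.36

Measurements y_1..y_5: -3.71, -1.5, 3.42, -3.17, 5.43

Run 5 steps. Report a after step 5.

step 1: x_pred=-3.3269  r=-0.3831  x^+=-3.5414  v^+=0.9383  a^+=-0.9049
step 2: x_pred=-3.1806  r=1.6806  x^+=-2.2395  v^+=2.0915  a^+=1.4857
step 3: x_pred=-0.9796  r=4.3996  x^+=1.4842  v^+=7.0763  a^+=7.7443
step 4: x_pred=6.1002  r=-9.2702  x^+=0.9089  v^+=2.1191  a^+=-5.4429
step 5: x_pred=1.2818  r=4.1482  x^+=3.6048  v^+=3.3288  a^+=0.4580

a_post = 0.4580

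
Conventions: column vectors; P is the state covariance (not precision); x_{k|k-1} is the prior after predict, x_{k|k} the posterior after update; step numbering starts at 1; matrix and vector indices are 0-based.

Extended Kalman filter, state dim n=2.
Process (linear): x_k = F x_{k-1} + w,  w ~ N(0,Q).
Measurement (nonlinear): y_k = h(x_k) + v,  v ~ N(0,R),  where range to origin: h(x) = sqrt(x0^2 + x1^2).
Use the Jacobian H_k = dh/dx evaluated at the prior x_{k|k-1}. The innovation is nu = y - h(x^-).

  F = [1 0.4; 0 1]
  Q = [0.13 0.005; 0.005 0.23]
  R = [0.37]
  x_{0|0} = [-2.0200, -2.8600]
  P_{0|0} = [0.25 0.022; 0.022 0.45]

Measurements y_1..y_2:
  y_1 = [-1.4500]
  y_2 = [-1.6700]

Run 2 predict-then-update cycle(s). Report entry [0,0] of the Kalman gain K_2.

K[0,0] = -0.4885

step 1: x^-=[-3.1640, -2.8600]  P^-=[0.4696 0.2070; 0.2070 0.6800]  H_jac=[-0.7418 -0.6706]  S=[1.1402]  K=[-0.4273; -0.5346]  nu=[-5.7150]  x^+=[-0.7220, 0.1954]  P^+=[0.2614 -0.0535; -0.0535 0.3541]
step 2: x^-=[-0.6439, 0.1954]  P^-=[0.4053 0.0932; 0.0932 0.5841]  H_jac=[-0.9569 0.2903]  S=[0.7386]  K=[-0.4885; 0.1089]  nu=[-2.3429]  x^+=[0.5006, -0.0597]  P^+=[0.2291 0.1325; 0.1325 0.5754]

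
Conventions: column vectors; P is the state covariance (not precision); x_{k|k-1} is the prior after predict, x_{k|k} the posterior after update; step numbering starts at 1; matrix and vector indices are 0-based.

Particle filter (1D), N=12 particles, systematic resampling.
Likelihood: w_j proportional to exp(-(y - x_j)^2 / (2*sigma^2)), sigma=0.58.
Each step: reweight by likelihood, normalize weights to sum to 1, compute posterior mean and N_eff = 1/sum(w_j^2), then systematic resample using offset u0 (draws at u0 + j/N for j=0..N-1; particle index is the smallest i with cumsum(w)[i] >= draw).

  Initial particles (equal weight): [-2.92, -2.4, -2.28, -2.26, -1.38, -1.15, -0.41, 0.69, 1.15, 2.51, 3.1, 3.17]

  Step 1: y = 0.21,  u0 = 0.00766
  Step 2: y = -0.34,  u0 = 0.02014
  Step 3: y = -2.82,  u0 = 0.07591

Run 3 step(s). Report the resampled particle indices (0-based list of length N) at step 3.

resampled_idx = [0, 0, 0, 0, 0, 0, 0, 0, 0, 0, 0, 8]

step 1: w=[0.0000, 0.0000, 0.0001, 0.0001, 0.0143, 0.0392, 0.3461, 0.4351, 0.1648, 0.0002, 0.0000, 0.0000]  mean=0.2833  Neff=2.9580  idx=[4, 6, 6, 6, 6, 7, 7, 7, 7, 7, 8, 8]
step 2: w=[0.0380, 0.1881, 0.1881, 0.1881, 0.1881, 0.0391, 0.0391, 0.0391, 0.0391, 0.0391, 0.0070, 0.0070]  mean=-0.2097  Neff=6.6357  idx=[0, 1, 1, 2, 2, 3, 3, 4, 4, 4, 6, 8]
step 3: w=[0.9662, 0.0038, 0.0038, 0.0038, 0.0038, 0.0038, 0.0038, 0.0038, 0.0038, 0.0038, 0.0000, 0.0000]  mean=-1.3472  Neff=1.0710  idx=[0, 0, 0, 0, 0, 0, 0, 0, 0, 0, 0, 8]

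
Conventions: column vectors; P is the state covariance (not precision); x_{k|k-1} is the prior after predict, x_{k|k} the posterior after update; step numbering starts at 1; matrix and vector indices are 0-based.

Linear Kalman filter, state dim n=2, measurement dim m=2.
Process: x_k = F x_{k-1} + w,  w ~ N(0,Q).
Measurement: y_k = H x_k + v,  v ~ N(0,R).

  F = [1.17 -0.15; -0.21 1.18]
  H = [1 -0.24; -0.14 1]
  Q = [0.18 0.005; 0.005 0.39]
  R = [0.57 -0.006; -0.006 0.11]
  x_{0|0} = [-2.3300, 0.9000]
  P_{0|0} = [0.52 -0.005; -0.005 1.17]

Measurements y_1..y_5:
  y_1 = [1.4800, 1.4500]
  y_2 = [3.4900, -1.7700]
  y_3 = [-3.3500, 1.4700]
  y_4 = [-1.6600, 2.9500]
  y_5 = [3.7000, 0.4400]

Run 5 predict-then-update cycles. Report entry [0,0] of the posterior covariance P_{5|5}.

step 1: x^-=[-2.8611, 1.5513]  P^-=[0.9199 -0.3369; -0.3369 2.0445]  S=[1.7694 -0.9737; -0.9737 2.2669]  K=[0.5926 0.0491; 0.0524 0.9452]  nu=[4.7134, -0.5019]  x^+=[-0.0924, 1.3241]  P^+=[0.3497 0.0508; 0.0508 0.1108]
step 2: x^-=[-0.3068, 1.5818]  P^-=[0.6434 -0.0288; -0.0288 0.5345]  S=[1.2580 -0.2541; -0.2541 0.6652]  K=[0.5210 0.0204; 0.0419 0.8256]  nu=[4.1764, -3.3948]  x^+=[1.8002, -1.0459]  P^+=[0.3070 0.0421; 0.0421 0.0965]
step 3: x^-=[2.2631, -1.6122]  P^-=[0.5876 -0.0281; -0.0281 0.5170]  S=[1.2009 -0.2413; -0.2413 0.6464]  K=[0.4980 0.0153; 0.0381 0.8202]  nu=[-6.0000, 3.3990]  x^+=[-0.6730, 0.9467]  P^+=[0.2933 0.0398; 0.0398 0.0956]
step 4: x^-=[-0.9295, 1.2584]  P^-=[0.5697 -0.0278; -0.0278 0.5163]  S=[1.1828 -0.2384; -0.2384 0.6452]  K=[0.4902 0.0144; 0.0370 0.8198]  nu=[-0.4285, 1.5614]  x^+=[-1.1170, 2.5227]  P^+=[0.2887 0.0391; 0.0391 0.0954]
step 5: x^-=[-1.6854, 3.2114]  P^-=[0.5636 -0.0277; -0.0277 0.5162]  S=[1.1767 -0.2374; -0.2374 0.6450]  K=[0.4875 0.0142; 0.0366 0.8198]  nu=[6.1561, -3.0073]  x^+=[1.2732, 0.9712]  P^+=[0.2871 0.0388; 0.0388 0.0954]

P_post[0,0] = 0.2871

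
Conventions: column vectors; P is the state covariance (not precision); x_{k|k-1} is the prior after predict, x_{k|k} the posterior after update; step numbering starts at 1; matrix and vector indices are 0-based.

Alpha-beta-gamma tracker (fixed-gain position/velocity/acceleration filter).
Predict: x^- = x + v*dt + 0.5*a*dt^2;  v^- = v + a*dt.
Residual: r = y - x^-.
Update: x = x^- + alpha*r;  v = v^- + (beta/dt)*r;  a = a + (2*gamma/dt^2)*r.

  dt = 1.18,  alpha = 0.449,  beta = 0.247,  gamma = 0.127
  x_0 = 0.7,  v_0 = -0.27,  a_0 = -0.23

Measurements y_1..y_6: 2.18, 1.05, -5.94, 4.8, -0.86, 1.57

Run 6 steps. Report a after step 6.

a_post = 0.9115

step 1: x_pred=0.2213  r=1.9587  x^+=1.1007  v^+=-0.1314  a^+=0.1273
step 2: x_pred=1.0343  r=0.0157  x^+=1.0414  v^+=0.0221  a^+=0.1302
step 3: x_pred=1.1581  r=-7.0981  x^+=-2.0290  v^+=-1.3101  a^+=-1.1647
step 4: x_pred=-4.3857  r=9.1857  x^+=-0.2613  v^+=-0.7616  a^+=0.5110
step 5: x_pred=-0.8043  r=-0.0557  x^+=-0.8293  v^+=-0.1703  a^+=0.5008
step 6: x_pred=-0.6816  r=2.2516  x^+=0.3294  v^+=0.8920  a^+=0.9115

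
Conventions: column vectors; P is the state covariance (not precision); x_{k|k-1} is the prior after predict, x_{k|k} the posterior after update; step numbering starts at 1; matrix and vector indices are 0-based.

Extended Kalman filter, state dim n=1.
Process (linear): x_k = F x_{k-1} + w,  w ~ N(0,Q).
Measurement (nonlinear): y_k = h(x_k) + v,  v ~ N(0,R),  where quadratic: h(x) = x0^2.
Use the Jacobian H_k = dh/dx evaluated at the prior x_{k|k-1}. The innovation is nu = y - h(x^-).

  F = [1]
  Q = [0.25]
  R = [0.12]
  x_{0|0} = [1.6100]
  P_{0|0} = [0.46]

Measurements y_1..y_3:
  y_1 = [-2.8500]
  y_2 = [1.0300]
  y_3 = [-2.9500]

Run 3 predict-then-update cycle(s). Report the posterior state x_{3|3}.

x_post = [2.7881]

step 1: x^-=[1.6100]  P^-=[0.7100]  H_jac=[3.2200]  S=[7.4816]  K=[0.3056]  nu=[-5.4421]  x^+=[-0.0530]  P^+=[0.0114]
step 2: x^-=[-0.0530]  P^-=[0.2614]  H_jac=[-0.1060]  S=[0.1229]  K=[-0.2253]  nu=[1.0272]  x^+=[-0.2844]  P^+=[0.2551]
step 3: x^-=[-0.2844]  P^-=[0.5051]  H_jac=[-0.5689]  S=[0.2835]  K=[-1.0137]  nu=[-3.0309]  x^+=[2.7881]  P^+=[0.2138]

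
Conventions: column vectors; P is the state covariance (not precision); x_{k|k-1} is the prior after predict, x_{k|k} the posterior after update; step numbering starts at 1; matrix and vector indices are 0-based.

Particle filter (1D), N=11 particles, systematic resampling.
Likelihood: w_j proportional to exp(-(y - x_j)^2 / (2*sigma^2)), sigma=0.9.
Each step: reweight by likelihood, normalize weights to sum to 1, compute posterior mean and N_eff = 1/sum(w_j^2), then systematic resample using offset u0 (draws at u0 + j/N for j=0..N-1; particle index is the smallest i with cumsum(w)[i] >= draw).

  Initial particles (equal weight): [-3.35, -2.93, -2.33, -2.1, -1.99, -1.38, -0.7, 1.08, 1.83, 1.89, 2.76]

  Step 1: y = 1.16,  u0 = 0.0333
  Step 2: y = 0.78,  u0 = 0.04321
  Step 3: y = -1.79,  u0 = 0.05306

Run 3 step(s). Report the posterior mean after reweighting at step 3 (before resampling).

post_mean = 1.0989

step 1: w=[0.0000, 0.0000, 0.0002, 0.0005, 0.0008, 0.0066, 0.0419, 0.3531, 0.2687, 0.2551, 0.0730]  mean=1.5153  Neff=3.7155  idx=[6, 7, 7, 7, 7, 8, 8, 8, 9, 9, 10]
step 2: w=[0.0393, 0.1436, 0.1436, 0.1436, 0.1436, 0.0769, 0.0769, 0.0769, 0.0710, 0.0710, 0.0135]  mean=1.3207  Neff=8.9226  idx=[1, 1, 2, 2, 3, 4, 4, 5, 7, 8, 9]
step 3: w=[0.1394, 0.1394, 0.1394, 0.1394, 0.1394, 0.1394, 0.1394, 0.0069, 0.0069, 0.0053, 0.0053]  mean=1.0989  Neff=7.3457  idx=[0, 1, 1, 2, 2, 3, 4, 4, 5, 6, 6]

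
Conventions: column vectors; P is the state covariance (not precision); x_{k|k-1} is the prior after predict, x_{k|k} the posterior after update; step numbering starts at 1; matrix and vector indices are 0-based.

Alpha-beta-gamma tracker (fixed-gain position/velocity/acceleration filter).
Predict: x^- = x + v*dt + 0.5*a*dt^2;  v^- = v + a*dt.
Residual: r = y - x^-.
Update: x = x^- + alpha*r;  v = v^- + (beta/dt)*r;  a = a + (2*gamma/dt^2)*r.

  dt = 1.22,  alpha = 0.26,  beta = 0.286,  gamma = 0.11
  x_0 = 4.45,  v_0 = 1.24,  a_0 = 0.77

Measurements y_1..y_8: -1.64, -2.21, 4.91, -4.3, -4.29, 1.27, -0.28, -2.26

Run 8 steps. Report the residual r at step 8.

resid = -1.1468

step 1: x_pred=6.5358  r=-8.1758  x^+=4.4101  v^+=0.2628  a^+=-0.4385
step 2: x_pred=4.4044  r=-6.6144  x^+=2.6846  v^+=-1.8227  a^+=-1.4161
step 3: x_pred=-0.5930  r=5.5030  x^+=0.8378  v^+=-2.2604  a^+=-0.6027
step 4: x_pred=-2.3685  r=-1.9315  x^+=-2.8707  v^+=-3.4485  a^+=-0.8882
step 5: x_pred=-7.7389  r=3.4489  x^+=-6.8422  v^+=-3.7237  a^+=-0.3785
step 6: x_pred=-11.6667  r=12.9367  x^+=-8.3032  v^+=-1.1527  a^+=1.5337
step 7: x_pred=-8.5681  r=8.2881  x^+=-6.4132  v^+=2.6614  a^+=2.7588
step 8: x_pred=-1.1132  r=-1.1468  x^+=-1.4114  v^+=5.7582  a^+=2.5893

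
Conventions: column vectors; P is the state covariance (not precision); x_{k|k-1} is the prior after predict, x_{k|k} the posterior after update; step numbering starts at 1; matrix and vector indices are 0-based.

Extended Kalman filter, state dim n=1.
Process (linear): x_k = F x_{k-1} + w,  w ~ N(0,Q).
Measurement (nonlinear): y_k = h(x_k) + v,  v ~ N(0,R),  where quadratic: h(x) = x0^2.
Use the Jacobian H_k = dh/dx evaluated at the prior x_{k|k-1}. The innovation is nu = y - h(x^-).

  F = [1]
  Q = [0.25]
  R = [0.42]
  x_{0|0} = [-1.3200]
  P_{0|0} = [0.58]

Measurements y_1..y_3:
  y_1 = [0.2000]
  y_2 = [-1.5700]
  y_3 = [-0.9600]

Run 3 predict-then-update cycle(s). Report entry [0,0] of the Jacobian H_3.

H_jac[0,0] = 0.2325

step 1: x^-=[-1.3200]  P^-=[0.8300]  H_jac=[-2.6400]  S=[6.2048]  K=[-0.3531]  nu=[-1.5424]  x^+=[-0.7753]  P^+=[0.0562]
step 2: x^-=[-0.7753]  P^-=[0.3062]  H_jac=[-1.5506]  S=[1.1562]  K=[-0.4106]  nu=[-2.1711]  x^+=[0.1162]  P^+=[0.1112]
step 3: x^-=[0.1162]  P^-=[0.3612]  H_jac=[0.2325]  S=[0.4395]  K=[0.1910]  nu=[-0.9735]  x^+=[-0.0698]  P^+=[0.3452]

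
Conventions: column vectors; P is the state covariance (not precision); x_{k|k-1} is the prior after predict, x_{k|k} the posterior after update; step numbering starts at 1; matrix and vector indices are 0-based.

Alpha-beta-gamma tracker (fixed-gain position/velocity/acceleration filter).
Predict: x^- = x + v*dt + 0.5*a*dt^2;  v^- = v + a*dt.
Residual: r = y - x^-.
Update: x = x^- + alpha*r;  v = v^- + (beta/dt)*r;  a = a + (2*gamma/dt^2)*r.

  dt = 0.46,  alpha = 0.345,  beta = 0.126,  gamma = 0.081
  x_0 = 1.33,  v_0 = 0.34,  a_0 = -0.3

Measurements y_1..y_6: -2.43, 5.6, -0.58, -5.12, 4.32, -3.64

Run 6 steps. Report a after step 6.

a_post = -0.6619

step 1: x_pred=1.4547  r=-3.8847  x^+=0.1145  v^+=-0.8621  a^+=-3.2741
step 2: x_pred=-0.6285  r=6.2285  x^+=1.5203  v^+=-0.6621  a^+=1.4944
step 3: x_pred=1.3739  r=-1.9539  x^+=0.6998  v^+=-0.5098  a^+=-0.0015
step 4: x_pred=0.4651  r=-5.5851  x^+=-1.4617  v^+=-2.0403  a^+=-4.2774
step 5: x_pred=-2.8529  r=7.1729  x^+=-0.3782  v^+=-2.0432  a^+=1.2141
step 6: x_pred=-1.1896  r=-2.4504  x^+=-2.0350  v^+=-2.1559  a^+=-0.6619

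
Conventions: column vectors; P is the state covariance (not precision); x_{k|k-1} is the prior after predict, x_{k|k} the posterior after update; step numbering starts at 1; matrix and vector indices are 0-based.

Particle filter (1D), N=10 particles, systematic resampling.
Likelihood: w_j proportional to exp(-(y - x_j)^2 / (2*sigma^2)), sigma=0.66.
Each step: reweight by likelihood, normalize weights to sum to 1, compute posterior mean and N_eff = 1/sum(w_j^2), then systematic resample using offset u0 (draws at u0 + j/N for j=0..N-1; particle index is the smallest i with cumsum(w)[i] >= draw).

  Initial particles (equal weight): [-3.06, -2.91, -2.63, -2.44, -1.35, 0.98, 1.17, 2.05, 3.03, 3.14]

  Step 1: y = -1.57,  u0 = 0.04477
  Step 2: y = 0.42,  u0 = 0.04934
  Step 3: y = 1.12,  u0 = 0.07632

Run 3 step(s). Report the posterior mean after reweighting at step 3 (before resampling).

step 1: w=[0.0423, 0.0689, 0.1491, 0.2271, 0.5121, 0.0003, 0.0001, 0.0000, 0.0000, 0.0000]  mean=-1.9673  Neff=2.9186  idx=[1, 2, 2, 3, 3, 4, 4, 4, 4, 4]
step 2: w=[0.0000, 0.0002, 0.0002, 0.0006, 0.0006, 0.1997, 0.1997, 0.1997, 0.1997, 0.1997]  mean=-1.3518  Neff=5.0158  idx=[5, 5, 6, 6, 7, 7, 8, 8, 9, 9]
step 3: w=[0.1000, 0.1000, 0.1000, 0.1000, 0.1000, 0.1000, 0.1000, 0.1000, 0.1000, 0.1000]  mean=-1.3500  Neff=10.0000  idx=[0, 1, 2, 3, 4, 5, 6, 7, 8, 9]

post_mean = -1.3500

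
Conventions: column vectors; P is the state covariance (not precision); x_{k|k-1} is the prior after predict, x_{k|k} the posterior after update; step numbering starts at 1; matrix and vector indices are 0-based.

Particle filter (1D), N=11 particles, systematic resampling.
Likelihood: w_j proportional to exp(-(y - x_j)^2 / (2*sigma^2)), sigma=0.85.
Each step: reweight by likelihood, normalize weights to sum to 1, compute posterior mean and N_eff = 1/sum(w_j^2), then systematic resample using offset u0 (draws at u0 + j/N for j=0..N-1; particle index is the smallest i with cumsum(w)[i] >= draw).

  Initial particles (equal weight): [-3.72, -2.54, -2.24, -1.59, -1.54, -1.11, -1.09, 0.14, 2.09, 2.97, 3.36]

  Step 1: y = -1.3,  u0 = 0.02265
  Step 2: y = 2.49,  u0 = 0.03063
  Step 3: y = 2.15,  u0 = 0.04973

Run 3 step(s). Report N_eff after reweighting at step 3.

N_eff = 10.2098

step 1: w=[0.0035, 0.0691, 0.1087, 0.1890, 0.1925, 0.1953, 0.1943, 0.0477, 0.0001, 0.0000, 0.0000]  mean=-1.4504  Neff=5.9701  idx=[1, 2, 3, 3, 4, 4, 5, 5, 5, 6, 6]
step 2: w=[0.0000, 0.0003, 0.0140, 0.0140, 0.0185, 0.0185, 0.1794, 0.1794, 0.1794, 0.1982, 0.1982]  mean=-1.1318  Neff=5.6749  idx=[4, 6, 6, 7, 7, 8, 8, 9, 9, 10, 10]
step 3: w=[0.0120, 0.0952, 0.0952, 0.0952, 0.0952, 0.0952, 0.0952, 0.1042, 0.1042, 0.1042, 0.1042]  mean=-1.1068  Neff=10.2098  idx=[1, 2, 3, 4, 5, 6, 7, 7, 8, 9, 10]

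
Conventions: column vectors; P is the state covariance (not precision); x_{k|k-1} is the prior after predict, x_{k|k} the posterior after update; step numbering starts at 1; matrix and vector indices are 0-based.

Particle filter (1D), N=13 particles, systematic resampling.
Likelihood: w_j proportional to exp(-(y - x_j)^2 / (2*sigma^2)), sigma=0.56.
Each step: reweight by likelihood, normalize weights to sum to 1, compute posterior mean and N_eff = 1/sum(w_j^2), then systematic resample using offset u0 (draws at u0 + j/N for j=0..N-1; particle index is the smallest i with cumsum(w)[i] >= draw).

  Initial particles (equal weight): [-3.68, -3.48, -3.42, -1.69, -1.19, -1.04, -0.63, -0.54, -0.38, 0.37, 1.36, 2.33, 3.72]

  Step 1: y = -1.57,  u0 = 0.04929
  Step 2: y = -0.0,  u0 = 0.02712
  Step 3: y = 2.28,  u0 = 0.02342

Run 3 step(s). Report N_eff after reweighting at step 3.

N_eff = 4.6513

step 1: w=[0.0003, 0.0010, 0.0014, 0.3308, 0.2689, 0.2163, 0.0827, 0.0624, 0.0354, 0.0008, 0.0000, 0.0000, 0.0000]  mean=-1.2123  Neff=4.1584  idx=[3, 3, 3, 3, 4, 4, 4, 4, 5, 5, 5, 6, 8]
step 2: w=[0.0045, 0.0045, 0.0045, 0.0045, 0.0451, 0.0451, 0.0451, 0.0451, 0.0768, 0.0768, 0.0768, 0.2289, 0.3423]  mean=-0.7591  Neff=5.1165  idx=[4, 5, 7, 8, 9, 10, 11, 11, 11, 12, 12, 12, 12]
step 3: w=[0.0001, 0.0001, 0.0001, 0.0004, 0.0004, 0.0004, 0.0251, 0.0251, 0.0251, 0.2308, 0.2308, 0.2308, 0.2308]  mean=-0.3998  Neff=4.6513  idx=[6, 9, 9, 9, 10, 10, 10, 11, 11, 11, 12, 12, 12]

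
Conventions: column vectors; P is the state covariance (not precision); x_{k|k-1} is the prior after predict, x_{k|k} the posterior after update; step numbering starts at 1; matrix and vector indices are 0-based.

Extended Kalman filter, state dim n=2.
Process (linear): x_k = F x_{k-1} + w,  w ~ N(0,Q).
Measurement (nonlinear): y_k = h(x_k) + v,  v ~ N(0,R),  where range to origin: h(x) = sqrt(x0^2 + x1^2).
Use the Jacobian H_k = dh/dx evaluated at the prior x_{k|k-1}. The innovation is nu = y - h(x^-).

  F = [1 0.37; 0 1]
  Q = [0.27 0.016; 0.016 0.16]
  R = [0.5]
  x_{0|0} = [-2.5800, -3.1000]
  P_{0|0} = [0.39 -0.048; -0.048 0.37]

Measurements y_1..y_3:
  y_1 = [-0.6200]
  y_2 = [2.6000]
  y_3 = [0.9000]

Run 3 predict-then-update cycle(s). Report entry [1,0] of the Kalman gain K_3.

step 1: x^-=[-3.7270, -3.1000]  P^-=[0.6751 0.1049; 0.1049 0.5300]  H_jac=[-0.7688 -0.6395]  S=[1.2189]  K=[-0.4809; -0.3442]  nu=[-5.4677]  x^+=[-1.0978, -1.2179]  P^+=[0.3933 -0.0969; -0.0969 0.3856]
step 2: x^-=[-1.5484, -1.2179]  P^-=[0.6444 0.0618; 0.0618 0.5456]  H_jac=[-0.7860 -0.6182]  S=[1.1667]  K=[-0.4669; -0.3307]  nu=[0.6300]  x^+=[-1.8426, -1.4263]  P^+=[0.3901 -0.1183; -0.1183 0.4180]
step 3: x^-=[-2.3703, -1.4263]  P^-=[0.6297 0.0523; 0.0523 0.5780]  H_jac=[-0.8568 -0.5156]  S=[1.1622]  K=[-0.4875; -0.2950]  nu=[-1.8663]  x^+=[-1.4605, -0.8758]  P^+=[0.3536 -0.1148; -0.1148 0.4768]

K[1,0] = -0.2950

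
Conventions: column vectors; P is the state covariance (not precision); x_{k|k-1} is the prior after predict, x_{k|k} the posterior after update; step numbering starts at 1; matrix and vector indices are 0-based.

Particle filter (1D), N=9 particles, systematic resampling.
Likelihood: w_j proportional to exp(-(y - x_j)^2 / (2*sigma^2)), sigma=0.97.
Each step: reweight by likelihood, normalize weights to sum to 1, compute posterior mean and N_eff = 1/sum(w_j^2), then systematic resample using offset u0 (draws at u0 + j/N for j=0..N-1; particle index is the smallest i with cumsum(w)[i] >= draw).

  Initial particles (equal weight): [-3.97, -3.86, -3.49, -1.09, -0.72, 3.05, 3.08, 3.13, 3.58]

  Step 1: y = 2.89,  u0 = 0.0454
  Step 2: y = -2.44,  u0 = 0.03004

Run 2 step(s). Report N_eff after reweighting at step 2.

step 1: w=[0.0000, 0.0000, 0.0000, 0.0001, 0.0003, 0.2655, 0.2641, 0.2611, 0.2090]  mean=3.1883  Neff=3.9670  idx=[5, 5, 6, 6, 6, 7, 7, 8, 8]
step 2: w=[0.1711, 0.1711, 0.1435, 0.1435, 0.1435, 0.1069, 0.1069, 0.0067, 0.0067]  mean=3.0871  Neff=6.9782  idx=[0, 0, 1, 2, 2, 3, 4, 5, 6]

N_eff = 6.9782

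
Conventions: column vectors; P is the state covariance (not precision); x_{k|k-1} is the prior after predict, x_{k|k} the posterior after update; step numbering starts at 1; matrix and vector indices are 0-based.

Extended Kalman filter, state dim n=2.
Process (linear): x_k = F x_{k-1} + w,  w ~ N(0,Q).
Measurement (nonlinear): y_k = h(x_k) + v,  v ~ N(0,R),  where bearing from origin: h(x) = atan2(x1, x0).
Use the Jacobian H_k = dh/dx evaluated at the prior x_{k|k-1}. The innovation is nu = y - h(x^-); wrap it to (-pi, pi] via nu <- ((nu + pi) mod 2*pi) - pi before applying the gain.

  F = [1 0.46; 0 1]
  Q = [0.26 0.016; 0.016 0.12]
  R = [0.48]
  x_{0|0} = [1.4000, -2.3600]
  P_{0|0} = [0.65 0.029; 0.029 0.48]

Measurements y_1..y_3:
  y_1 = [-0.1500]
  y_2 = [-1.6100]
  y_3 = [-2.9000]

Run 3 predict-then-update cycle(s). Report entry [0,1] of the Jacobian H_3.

H_jac[0,1] = -0.1659

step 1: x^-=[0.3144, -2.3600]  P^-=[1.0382 0.2658; 0.2658 0.6000]  H_jac=[0.4163 0.0555]  S=[0.6741]  K=[0.6631; 0.2135]  nu=[1.2884]  x^+=[1.1687, -2.0849]  P^+=[0.7418 0.1703; 0.1703 0.5693]
step 2: x^-=[0.2097, -2.0849]  P^-=[1.2790 0.4482; 0.4482 0.6893]  H_jac=[0.4748 0.0478]  S=[0.7903]  K=[0.7956; 0.3110]  nu=[-0.1394]  x^+=[0.0988, -2.1283]  P^+=[0.7788 0.2527; 0.2527 0.6128]
step 3: x^-=[-0.8802, -2.1283]  P^-=[1.4010 0.5506; 0.5506 0.7328]  H_jac=[0.4012 -0.1659]  S=[0.6524]  K=[0.7216; 0.1522]  nu=[-0.9370]  x^+=[-1.5564, -2.2709]  P^+=[1.0613 0.4790; 0.4790 0.7177]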